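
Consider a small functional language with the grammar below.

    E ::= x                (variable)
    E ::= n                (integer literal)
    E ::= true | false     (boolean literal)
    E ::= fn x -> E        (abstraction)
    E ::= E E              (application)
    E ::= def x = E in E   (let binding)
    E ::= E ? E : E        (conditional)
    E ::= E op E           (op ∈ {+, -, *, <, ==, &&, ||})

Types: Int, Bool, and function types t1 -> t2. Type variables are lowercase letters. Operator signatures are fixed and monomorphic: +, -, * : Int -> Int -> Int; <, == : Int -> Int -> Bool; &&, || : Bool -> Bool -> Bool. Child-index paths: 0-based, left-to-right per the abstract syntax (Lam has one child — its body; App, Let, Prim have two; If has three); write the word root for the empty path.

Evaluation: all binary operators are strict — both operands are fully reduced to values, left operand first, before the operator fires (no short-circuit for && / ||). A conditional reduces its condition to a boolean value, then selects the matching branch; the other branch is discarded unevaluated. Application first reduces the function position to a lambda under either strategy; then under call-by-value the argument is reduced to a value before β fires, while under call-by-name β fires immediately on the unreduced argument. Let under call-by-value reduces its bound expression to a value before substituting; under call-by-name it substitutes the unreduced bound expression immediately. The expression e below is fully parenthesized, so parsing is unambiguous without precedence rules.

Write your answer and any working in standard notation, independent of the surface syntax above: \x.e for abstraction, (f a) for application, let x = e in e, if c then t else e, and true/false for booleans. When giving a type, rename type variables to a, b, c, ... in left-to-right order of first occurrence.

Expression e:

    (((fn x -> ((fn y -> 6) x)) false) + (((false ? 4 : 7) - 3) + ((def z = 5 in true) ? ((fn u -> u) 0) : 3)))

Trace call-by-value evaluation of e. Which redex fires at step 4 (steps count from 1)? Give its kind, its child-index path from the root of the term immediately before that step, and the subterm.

Working:
step 0: (((\x.((\y.6) x)) false) + (((if false then 4 else 7) - 3) + (if (let z = 5 in true) then ((\u.u) 0) else 3)))
step 1: [beta@0] (((\y.6) false) + (((if false then 4 else 7) - 3) + (if (let z = 5 in true) then ((\u.u) 0) else 3)))
step 2: [beta@0] (6 + (((if false then 4 else 7) - 3) + (if (let z = 5 in true) then ((\u.u) 0) else 3)))
step 3: [if@1.0.0] (6 + ((7 - 3) + (if (let z = 5 in true) then ((\u.u) 0) else 3)))
step 4: [delta@1.0] (6 + (4 + (if (let z = 5 in true) then ((\u.u) 0) else 3)))

Answer: delta at 1.0 : (7 - 3)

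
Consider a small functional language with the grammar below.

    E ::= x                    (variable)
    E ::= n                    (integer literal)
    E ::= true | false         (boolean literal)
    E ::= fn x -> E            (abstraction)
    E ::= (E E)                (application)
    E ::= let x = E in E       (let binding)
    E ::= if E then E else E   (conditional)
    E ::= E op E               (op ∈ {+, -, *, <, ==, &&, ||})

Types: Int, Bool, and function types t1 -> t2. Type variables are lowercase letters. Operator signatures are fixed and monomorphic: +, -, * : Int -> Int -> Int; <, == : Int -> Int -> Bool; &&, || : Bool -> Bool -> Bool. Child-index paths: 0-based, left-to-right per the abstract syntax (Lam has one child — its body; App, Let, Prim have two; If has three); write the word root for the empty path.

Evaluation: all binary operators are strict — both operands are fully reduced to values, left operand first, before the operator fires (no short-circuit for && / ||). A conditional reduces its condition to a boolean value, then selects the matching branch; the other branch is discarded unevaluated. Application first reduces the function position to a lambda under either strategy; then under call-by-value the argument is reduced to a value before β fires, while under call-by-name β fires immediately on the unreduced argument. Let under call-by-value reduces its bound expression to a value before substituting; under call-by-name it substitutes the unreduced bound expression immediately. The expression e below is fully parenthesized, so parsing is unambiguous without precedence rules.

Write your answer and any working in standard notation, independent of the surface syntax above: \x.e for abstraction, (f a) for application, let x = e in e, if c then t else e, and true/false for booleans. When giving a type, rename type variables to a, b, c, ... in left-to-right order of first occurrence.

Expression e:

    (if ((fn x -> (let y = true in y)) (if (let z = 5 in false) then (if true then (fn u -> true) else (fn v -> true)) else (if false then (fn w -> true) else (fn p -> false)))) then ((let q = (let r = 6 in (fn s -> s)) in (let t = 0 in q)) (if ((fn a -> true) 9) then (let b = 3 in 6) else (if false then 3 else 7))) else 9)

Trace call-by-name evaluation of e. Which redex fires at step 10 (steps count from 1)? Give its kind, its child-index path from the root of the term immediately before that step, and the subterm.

Answer: let at root : (let b = 3 in 6)

Derivation:
step 0: (if ((\x.(let y = true in y)) (if (let z = 5 in false) then (if true then (\u.true) else (\v.true)) else (if false then (\w.true) else (\p.false)))) then ((let q = (let r = 6 in (\s.s)) in (let t = 0 in q)) (if ((\a.true) 9) then (let b = 3 in 6) else (if false then 3 else 7))) else 9)
step 1: [beta@0] (if (let y = true in y) then ((let q = (let r = 6 in (\s.s)) in (let t = 0 in q)) (if ((\a.true) 9) then (let b = 3 in 6) else (if false then 3 else 7))) else 9)
step 2: [let@0] (if true then ((let q = (let r = 6 in (\s.s)) in (let t = 0 in q)) (if ((\a.true) 9) then (let b = 3 in 6) else (if false then 3 else 7))) else 9)
step 3: [if@root] ((let q = (let r = 6 in (\s.s)) in (let t = 0 in q)) (if ((\a.true) 9) then (let b = 3 in 6) else (if false then 3 else 7)))
step 4: [let@0] ((let t = 0 in (let r = 6 in (\s.s))) (if ((\a.true) 9) then (let b = 3 in 6) else (if false then 3 else 7)))
step 5: [let@0] ((let r = 6 in (\s.s)) (if ((\a.true) 9) then (let b = 3 in 6) else (if false then 3 else 7)))
step 6: [let@0] ((\s.s) (if ((\a.true) 9) then (let b = 3 in 6) else (if false then 3 else 7)))
step 7: [beta@root] (if ((\a.true) 9) then (let b = 3 in 6) else (if false then 3 else 7))
step 8: [beta@0] (if true then (let b = 3 in 6) else (if false then 3 else 7))
step 9: [if@root] (let b = 3 in 6)
step 10: [let@root] 6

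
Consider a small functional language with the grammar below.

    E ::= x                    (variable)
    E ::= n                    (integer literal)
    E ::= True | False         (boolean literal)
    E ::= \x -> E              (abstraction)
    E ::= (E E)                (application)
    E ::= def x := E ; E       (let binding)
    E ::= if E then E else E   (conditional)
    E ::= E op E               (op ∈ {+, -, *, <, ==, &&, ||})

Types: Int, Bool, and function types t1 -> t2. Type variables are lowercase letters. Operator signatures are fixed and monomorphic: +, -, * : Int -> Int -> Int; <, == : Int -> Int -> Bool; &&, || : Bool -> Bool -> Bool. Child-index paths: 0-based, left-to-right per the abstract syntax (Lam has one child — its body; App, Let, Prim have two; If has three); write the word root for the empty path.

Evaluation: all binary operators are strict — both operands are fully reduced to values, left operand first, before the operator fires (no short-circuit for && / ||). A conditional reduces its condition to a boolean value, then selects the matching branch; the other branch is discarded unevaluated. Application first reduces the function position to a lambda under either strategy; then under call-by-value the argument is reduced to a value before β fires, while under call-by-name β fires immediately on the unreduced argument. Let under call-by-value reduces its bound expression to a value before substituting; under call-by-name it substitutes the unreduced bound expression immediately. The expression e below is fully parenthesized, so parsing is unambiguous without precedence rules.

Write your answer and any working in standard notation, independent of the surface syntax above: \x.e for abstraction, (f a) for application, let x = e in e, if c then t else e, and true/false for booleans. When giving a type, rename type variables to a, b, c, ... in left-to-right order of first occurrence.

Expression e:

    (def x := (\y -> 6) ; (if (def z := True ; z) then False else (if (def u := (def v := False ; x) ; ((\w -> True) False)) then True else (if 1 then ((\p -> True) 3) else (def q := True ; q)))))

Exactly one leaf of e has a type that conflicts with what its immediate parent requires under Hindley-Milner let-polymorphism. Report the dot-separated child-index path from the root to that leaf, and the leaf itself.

Answer: 1.2.2.0 : 1

Derivation:
\y._ : a -> Int
let x : forall. a -> Int
let z : Bool
z : Bool
  unify Bool ~ Bool
let v : Bool
x : b -> Int
let u : forall. b -> Int
\w._ : c -> Bool
  unify c -> Bool ~ Bool -> d
  unify c ~ Bool
  unify Bool ~ d
_ _ : Bool
  unify Bool ~ Bool
  unify Int ~ Bool
  FAIL: mismatch Int ~ Bool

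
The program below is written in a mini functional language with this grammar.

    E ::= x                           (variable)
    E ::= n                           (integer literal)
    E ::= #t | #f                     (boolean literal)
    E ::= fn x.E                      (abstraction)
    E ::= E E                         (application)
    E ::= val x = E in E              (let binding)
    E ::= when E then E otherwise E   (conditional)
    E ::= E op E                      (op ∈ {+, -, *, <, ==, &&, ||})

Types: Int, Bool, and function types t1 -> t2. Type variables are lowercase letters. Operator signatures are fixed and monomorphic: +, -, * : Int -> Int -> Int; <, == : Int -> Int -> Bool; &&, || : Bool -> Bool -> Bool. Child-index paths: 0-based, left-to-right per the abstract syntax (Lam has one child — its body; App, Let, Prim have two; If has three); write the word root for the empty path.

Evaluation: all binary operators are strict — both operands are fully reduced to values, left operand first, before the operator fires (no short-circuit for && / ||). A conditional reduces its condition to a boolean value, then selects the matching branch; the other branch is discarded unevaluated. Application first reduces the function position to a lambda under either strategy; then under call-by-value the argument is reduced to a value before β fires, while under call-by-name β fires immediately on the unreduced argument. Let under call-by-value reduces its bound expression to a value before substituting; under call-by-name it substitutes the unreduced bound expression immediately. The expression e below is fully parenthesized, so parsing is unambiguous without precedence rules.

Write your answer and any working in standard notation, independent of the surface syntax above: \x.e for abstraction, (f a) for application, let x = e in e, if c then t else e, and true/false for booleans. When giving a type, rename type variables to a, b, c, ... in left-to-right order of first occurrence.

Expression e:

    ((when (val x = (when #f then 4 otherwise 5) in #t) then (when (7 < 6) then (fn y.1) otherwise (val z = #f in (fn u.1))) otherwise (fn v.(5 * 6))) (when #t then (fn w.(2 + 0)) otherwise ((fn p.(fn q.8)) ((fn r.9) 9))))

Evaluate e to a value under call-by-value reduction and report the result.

Working:
step 0: ((if (let x = (if false then 4 else 5) in true) then (if (7 < 6) then (\y.1) else (let z = false in (\u.1))) else (\v.(5 * 6))) (if true then (\w.(2 + 0)) else ((\p.(\q.8)) ((\r.9) 9))))
step 1: [if@0.0.0] ((if (let x = 5 in true) then (if (7 < 6) then (\y.1) else (let z = false in (\u.1))) else (\v.(5 * 6))) (if true then (\w.(2 + 0)) else ((\p.(\q.8)) ((\r.9) 9))))
step 2: [let@0.0] ((if true then (if (7 < 6) then (\y.1) else (let z = false in (\u.1))) else (\v.(5 * 6))) (if true then (\w.(2 + 0)) else ((\p.(\q.8)) ((\r.9) 9))))
step 3: [if@0] ((if (7 < 6) then (\y.1) else (let z = false in (\u.1))) (if true then (\w.(2 + 0)) else ((\p.(\q.8)) ((\r.9) 9))))
step 4: [delta@0.0] ((if false then (\y.1) else (let z = false in (\u.1))) (if true then (\w.(2 + 0)) else ((\p.(\q.8)) ((\r.9) 9))))
step 5: [if@0] ((let z = false in (\u.1)) (if true then (\w.(2 + 0)) else ((\p.(\q.8)) ((\r.9) 9))))
step 6: [let@0] ((\u.1) (if true then (\w.(2 + 0)) else ((\p.(\q.8)) ((\r.9) 9))))
step 7: [if@1] ((\u.1) (\w.(2 + 0)))
step 8: [beta@root] 1

Answer: 1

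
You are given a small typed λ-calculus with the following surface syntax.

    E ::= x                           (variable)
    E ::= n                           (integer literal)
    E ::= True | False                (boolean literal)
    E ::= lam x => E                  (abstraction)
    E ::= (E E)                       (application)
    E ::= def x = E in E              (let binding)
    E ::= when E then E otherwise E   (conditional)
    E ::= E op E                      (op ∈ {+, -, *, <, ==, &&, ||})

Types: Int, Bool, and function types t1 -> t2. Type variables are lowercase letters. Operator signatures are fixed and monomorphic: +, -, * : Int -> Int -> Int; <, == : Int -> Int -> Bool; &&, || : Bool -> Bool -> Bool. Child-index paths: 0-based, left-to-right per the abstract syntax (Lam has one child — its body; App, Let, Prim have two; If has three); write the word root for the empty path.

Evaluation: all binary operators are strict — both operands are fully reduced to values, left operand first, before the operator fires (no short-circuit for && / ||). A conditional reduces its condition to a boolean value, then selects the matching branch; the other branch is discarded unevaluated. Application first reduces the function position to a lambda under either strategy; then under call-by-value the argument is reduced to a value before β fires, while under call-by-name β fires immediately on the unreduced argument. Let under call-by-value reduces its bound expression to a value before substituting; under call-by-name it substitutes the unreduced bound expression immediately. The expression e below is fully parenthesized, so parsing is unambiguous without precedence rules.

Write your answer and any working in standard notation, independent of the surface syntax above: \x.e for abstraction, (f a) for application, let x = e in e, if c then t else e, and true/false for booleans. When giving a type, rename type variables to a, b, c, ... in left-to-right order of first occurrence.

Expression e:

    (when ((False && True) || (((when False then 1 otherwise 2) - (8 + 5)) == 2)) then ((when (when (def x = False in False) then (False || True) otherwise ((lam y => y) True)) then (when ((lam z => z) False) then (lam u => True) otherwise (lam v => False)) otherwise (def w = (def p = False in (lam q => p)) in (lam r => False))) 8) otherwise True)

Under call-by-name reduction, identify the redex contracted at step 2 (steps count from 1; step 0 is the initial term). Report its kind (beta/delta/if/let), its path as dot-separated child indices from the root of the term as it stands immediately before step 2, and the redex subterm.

Answer: if at 0.1.0.0 : (if false then 1 else 2)

Trace:
step 0: (if ((false && true) || (((if false then 1 else 2) - (8 + 5)) == 2)) then ((if (if (let x = false in false) then (false || true) else ((\y.y) true)) then (if ((\z.z) false) then (\u.true) else (\v.false)) else (let w = (let p = false in (\q.p)) in (\r.false))) 8) else true)
step 1: [delta@0.0] (if (false || (((if false then 1 else 2) - (8 + 5)) == 2)) then ((if (if (let x = false in false) then (false || true) else ((\y.y) true)) then (if ((\z.z) false) then (\u.true) else (\v.false)) else (let w = (let p = false in (\q.p)) in (\r.false))) 8) else true)
step 2: [if@0.1.0.0] (if (false || ((2 - (8 + 5)) == 2)) then ((if (if (let x = false in false) then (false || true) else ((\y.y) true)) then (if ((\z.z) false) then (\u.true) else (\v.false)) else (let w = (let p = false in (\q.p)) in (\r.false))) 8) else true)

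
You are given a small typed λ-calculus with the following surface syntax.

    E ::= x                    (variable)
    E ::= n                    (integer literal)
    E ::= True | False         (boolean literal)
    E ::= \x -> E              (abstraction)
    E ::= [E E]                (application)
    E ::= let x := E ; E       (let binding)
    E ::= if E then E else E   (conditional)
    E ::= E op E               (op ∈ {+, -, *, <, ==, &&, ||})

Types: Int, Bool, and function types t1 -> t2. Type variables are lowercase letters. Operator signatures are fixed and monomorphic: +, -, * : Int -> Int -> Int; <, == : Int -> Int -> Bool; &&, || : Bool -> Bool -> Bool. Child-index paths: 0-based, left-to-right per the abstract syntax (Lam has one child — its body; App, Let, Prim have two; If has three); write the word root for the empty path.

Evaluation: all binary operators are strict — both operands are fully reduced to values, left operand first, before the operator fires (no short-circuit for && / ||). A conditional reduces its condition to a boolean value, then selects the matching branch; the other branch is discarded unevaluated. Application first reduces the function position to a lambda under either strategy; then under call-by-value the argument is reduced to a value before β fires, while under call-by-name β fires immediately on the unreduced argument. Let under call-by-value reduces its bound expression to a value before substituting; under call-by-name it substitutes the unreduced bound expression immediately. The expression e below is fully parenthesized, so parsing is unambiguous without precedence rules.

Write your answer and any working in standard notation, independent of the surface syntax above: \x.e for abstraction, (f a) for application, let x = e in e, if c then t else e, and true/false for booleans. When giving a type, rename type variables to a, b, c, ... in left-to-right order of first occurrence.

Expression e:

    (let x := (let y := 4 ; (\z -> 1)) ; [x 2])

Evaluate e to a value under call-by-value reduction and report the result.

Trace:
step 0: (let x = (let y = 4 in (\z.1)) in (x 2))
step 1: [let@0] (let x = (\z.1) in (x 2))
step 2: [let@root] ((\z.1) 2)
step 3: [beta@root] 1

Answer: 1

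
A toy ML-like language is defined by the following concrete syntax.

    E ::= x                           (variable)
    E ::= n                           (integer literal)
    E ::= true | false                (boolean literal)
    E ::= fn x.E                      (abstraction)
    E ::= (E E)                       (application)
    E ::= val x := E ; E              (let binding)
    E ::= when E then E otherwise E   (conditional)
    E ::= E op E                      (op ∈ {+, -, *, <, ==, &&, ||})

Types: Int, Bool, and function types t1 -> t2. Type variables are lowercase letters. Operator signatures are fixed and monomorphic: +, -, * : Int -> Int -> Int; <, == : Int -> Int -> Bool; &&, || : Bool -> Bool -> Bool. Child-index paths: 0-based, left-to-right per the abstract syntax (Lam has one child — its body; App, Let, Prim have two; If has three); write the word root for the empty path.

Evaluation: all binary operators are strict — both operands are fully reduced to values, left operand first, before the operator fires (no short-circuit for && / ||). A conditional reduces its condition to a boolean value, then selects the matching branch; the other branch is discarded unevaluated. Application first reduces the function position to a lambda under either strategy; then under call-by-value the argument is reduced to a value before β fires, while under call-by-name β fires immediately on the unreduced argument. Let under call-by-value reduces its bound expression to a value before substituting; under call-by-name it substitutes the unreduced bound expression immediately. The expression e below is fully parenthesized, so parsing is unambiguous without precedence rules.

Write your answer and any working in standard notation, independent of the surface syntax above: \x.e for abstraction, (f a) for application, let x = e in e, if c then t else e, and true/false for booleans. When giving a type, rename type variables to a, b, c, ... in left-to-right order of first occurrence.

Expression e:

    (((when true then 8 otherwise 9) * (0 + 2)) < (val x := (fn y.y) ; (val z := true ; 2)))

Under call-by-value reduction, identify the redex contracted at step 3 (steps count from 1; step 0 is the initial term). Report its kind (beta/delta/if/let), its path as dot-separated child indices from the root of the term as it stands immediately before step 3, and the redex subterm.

Derivation:
step 0: (((if true then 8 else 9) * (0 + 2)) < (let x = (\y.y) in (let z = true in 2)))
step 1: [if@0.0] ((8 * (0 + 2)) < (let x = (\y.y) in (let z = true in 2)))
step 2: [delta@0.1] ((8 * 2) < (let x = (\y.y) in (let z = true in 2)))
step 3: [delta@0] (16 < (let x = (\y.y) in (let z = true in 2)))

Answer: delta at 0 : (8 * 2)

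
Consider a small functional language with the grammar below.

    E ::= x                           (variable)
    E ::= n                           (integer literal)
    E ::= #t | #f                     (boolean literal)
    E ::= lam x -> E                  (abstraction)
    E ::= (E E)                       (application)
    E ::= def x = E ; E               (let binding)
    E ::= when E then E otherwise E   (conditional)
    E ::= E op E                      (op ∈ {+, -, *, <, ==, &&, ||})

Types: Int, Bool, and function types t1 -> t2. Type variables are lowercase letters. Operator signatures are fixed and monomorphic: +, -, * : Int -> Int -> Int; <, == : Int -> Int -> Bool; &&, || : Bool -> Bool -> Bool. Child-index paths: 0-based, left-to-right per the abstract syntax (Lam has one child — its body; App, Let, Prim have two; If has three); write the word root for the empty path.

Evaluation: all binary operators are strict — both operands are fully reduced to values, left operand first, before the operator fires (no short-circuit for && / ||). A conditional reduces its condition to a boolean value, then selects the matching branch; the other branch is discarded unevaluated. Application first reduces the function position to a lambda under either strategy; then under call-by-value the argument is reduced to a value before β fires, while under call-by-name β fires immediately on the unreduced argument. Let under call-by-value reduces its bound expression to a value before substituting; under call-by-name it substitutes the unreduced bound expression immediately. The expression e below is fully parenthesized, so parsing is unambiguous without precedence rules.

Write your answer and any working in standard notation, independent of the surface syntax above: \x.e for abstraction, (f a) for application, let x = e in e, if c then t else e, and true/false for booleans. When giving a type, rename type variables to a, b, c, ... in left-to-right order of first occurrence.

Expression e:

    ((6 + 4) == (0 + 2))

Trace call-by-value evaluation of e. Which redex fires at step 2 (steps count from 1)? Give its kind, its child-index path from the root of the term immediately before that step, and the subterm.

Working:
step 0: ((6 + 4) == (0 + 2))
step 1: [delta@0] (10 == (0 + 2))
step 2: [delta@1] (10 == 2)

Answer: delta at 1 : (0 + 2)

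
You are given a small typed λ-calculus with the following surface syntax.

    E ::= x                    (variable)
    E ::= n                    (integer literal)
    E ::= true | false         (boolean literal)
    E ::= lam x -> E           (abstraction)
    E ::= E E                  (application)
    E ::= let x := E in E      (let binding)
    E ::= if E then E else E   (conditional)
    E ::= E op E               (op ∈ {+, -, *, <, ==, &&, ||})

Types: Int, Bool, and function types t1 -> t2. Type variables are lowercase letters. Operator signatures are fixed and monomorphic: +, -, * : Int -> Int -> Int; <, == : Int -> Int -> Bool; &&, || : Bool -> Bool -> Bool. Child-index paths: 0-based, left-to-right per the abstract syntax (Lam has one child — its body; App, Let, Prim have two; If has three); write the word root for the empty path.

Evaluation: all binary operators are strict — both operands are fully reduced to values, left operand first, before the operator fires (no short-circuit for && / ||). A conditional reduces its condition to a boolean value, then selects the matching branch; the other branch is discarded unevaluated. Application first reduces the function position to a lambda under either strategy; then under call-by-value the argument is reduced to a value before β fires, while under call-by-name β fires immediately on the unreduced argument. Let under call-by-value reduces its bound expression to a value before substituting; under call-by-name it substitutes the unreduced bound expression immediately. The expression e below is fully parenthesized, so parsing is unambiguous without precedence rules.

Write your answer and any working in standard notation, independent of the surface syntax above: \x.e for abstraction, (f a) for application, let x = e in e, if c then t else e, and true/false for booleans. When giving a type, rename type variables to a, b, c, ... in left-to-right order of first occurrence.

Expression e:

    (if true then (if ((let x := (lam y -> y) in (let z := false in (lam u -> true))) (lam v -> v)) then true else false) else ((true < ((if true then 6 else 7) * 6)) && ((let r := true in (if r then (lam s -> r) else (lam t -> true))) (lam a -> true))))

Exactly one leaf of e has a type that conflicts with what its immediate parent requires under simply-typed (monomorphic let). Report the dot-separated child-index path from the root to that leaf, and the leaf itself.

Trace:
  unify Bool ~ Bool
y : a
\y._ : a -> a
let x : a -> a
let z : Bool
\u._ : b -> Bool
v : c
\v._ : c -> c
  unify b -> Bool ~ (c -> c) -> d
  unify b ~ c -> c
  unify Bool ~ d
_ _ : Bool
  unify Bool ~ Bool
  unify Bool ~ Bool
  unify Bool ~ Int
  FAIL: mismatch Bool ~ Int

Answer: 2.0.0 : true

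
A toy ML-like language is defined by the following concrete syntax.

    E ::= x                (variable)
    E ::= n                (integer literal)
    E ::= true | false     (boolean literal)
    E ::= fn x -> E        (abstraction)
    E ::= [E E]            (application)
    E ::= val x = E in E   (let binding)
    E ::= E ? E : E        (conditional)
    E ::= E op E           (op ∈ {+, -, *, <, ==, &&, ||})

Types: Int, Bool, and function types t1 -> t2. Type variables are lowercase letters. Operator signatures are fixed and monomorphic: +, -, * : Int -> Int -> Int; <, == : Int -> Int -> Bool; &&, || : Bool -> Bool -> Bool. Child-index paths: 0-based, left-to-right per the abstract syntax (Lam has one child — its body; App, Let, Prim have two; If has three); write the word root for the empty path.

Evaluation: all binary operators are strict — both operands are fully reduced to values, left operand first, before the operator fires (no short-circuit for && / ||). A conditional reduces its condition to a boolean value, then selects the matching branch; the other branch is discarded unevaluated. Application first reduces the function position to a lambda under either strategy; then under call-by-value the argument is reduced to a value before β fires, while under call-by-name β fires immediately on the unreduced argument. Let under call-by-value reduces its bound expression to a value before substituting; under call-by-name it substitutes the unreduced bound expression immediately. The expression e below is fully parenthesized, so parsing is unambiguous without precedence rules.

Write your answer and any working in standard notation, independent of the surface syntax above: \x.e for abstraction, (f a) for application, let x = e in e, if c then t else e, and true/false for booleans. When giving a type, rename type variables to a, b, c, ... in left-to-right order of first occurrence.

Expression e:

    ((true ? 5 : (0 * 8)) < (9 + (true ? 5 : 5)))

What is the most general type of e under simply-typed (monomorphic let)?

Answer: Bool

Working:
  unify Bool ~ Bool
  unify Int ~ Int
  unify Int ~ Int
  unify Int ~ Int
  unify Int ~ Int
  unify Int ~ Int
  unify Bool ~ Bool
  unify Int ~ Int
  unify Int ~ Int
  unify Int ~ Int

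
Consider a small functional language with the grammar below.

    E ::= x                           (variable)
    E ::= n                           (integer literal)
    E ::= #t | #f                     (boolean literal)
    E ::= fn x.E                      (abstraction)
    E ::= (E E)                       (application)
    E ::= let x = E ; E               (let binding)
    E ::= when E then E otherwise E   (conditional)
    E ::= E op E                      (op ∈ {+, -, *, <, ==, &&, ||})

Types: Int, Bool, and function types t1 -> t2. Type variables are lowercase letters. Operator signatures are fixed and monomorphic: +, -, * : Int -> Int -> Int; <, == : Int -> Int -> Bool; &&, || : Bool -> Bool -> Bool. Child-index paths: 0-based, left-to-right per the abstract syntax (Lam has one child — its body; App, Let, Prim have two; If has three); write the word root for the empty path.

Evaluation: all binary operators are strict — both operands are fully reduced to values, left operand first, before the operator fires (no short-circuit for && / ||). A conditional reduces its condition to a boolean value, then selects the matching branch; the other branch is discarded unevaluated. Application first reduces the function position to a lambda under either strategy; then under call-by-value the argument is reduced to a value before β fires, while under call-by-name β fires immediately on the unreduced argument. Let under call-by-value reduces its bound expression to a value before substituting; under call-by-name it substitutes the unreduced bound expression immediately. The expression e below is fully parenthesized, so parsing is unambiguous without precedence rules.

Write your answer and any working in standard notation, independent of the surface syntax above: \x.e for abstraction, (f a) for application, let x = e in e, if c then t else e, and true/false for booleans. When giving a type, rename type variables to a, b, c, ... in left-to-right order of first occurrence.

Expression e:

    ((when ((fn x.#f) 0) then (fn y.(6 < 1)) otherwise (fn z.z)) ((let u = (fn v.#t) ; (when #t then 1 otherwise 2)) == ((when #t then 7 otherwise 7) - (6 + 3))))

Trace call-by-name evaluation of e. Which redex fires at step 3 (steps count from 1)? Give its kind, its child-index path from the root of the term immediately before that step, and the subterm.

Answer: beta at root : ((\z.z) ((let u = (\v.true) in (if true then 1 else 2)) == ((if true then 7 else 7) - (6 + 3))))

Working:
step 0: ((if ((\x.false) 0) then (\y.(6 < 1)) else (\z.z)) ((let u = (\v.true) in (if true then 1 else 2)) == ((if true then 7 else 7) - (6 + 3))))
step 1: [beta@0.0] ((if false then (\y.(6 < 1)) else (\z.z)) ((let u = (\v.true) in (if true then 1 else 2)) == ((if true then 7 else 7) - (6 + 3))))
step 2: [if@0] ((\z.z) ((let u = (\v.true) in (if true then 1 else 2)) == ((if true then 7 else 7) - (6 + 3))))
step 3: [beta@root] ((let u = (\v.true) in (if true then 1 else 2)) == ((if true then 7 else 7) - (6 + 3)))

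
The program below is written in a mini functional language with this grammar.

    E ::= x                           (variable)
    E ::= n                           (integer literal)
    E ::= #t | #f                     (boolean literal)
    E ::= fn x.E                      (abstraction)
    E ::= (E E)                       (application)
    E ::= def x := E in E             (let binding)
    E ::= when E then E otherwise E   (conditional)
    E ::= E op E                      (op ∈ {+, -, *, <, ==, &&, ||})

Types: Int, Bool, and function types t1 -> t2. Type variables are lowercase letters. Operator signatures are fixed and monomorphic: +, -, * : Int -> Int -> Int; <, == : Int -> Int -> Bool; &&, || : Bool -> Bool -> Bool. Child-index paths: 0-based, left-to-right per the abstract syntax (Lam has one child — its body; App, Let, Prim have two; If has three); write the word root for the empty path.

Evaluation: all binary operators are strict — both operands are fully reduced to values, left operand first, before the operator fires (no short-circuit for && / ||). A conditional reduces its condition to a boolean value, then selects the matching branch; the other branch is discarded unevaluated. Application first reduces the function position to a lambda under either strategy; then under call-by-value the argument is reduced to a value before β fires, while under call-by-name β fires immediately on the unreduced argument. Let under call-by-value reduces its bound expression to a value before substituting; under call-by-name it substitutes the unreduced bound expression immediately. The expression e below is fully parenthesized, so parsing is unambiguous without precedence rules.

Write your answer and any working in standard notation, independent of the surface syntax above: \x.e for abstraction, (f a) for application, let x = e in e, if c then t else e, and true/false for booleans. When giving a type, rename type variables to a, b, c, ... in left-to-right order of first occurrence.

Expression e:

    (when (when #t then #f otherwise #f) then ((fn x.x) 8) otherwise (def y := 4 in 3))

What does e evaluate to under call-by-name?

Working:
step 0: (if (if true then false else false) then ((\x.x) 8) else (let y = 4 in 3))
step 1: [if@0] (if false then ((\x.x) 8) else (let y = 4 in 3))
step 2: [if@root] (let y = 4 in 3)
step 3: [let@root] 3

Answer: 3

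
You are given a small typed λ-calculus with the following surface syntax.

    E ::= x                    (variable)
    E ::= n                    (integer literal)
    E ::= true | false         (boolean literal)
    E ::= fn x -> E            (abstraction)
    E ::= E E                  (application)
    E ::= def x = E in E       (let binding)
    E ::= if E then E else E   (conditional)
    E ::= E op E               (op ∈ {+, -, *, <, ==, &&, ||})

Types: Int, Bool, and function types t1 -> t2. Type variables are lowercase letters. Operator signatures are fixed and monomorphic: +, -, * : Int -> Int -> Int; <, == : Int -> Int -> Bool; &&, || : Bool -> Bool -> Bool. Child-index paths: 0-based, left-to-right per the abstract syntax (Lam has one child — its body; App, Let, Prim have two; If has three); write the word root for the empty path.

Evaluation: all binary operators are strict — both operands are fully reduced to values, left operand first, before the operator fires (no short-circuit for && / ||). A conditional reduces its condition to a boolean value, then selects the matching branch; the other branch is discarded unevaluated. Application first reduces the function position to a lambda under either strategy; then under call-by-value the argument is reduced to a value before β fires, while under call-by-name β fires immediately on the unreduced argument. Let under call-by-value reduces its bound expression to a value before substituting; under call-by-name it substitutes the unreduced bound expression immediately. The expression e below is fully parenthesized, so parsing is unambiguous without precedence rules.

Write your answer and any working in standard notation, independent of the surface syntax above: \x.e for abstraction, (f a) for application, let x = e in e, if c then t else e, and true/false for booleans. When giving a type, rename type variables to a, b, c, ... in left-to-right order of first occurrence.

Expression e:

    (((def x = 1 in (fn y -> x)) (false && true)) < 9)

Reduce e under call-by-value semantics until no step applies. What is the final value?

Answer: true

Trace:
step 0: (((let x = 1 in (\y.x)) (false && true)) < 9)
step 1: [let@0.0] (((\y.1) (false && true)) < 9)
step 2: [delta@0.1] (((\y.1) false) < 9)
step 3: [beta@0] (1 < 9)
step 4: [delta@root] true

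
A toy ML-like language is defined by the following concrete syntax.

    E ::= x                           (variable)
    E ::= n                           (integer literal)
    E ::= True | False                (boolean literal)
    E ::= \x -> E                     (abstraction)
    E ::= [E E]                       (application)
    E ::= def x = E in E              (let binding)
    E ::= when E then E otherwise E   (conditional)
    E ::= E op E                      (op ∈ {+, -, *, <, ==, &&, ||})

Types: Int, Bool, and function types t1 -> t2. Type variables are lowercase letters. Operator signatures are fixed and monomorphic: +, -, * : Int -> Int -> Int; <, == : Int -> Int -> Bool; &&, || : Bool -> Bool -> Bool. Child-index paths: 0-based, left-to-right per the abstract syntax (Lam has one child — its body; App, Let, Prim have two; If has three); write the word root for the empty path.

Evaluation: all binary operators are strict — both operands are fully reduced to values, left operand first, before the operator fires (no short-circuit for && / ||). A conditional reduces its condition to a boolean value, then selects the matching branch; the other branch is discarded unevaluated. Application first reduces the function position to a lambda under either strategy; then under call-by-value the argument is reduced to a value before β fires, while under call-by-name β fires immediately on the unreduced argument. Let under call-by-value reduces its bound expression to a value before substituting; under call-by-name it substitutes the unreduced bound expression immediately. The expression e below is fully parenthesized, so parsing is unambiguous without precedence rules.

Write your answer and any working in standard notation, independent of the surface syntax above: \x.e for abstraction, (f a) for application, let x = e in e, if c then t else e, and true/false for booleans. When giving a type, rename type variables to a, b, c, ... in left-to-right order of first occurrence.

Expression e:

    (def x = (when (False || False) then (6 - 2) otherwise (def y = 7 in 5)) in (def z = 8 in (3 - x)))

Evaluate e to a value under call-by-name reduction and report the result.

Answer: -2

Trace:
step 0: (let x = (if (false || false) then (6 - 2) else (let y = 7 in 5)) in (let z = 8 in (3 - x)))
step 1: [let@root] (let z = 8 in (3 - (if (false || false) then (6 - 2) else (let y = 7 in 5))))
step 2: [let@root] (3 - (if (false || false) then (6 - 2) else (let y = 7 in 5)))
step 3: [delta@1.0] (3 - (if false then (6 - 2) else (let y = 7 in 5)))
step 4: [if@1] (3 - (let y = 7 in 5))
step 5: [let@1] (3 - 5)
step 6: [delta@root] -2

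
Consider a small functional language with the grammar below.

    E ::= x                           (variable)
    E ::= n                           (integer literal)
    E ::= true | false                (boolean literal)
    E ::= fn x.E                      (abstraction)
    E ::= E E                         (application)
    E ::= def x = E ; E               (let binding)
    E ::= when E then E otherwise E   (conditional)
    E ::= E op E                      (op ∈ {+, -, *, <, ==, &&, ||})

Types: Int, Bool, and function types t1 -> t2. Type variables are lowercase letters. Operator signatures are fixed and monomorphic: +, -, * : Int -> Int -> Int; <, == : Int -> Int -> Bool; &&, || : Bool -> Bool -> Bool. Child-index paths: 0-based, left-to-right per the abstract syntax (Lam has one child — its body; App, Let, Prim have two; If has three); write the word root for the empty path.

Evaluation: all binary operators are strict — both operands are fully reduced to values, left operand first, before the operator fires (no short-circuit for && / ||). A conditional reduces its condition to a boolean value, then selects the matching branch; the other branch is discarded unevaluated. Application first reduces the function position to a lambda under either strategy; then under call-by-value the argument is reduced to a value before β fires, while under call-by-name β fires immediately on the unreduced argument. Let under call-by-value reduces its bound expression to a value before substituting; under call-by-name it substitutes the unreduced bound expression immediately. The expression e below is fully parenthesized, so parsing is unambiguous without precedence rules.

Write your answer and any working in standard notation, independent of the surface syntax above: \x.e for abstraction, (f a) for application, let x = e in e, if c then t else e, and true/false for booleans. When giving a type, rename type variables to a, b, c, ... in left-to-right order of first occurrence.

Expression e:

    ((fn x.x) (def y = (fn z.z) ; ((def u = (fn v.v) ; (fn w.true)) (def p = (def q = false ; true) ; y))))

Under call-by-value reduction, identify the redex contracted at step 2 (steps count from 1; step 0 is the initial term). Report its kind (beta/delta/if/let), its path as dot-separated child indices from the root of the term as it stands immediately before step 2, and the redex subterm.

Answer: let at 1.0 : (let u = (\v.v) in (\w.true))

Trace:
step 0: ((\x.x) (let y = (\z.z) in ((let u = (\v.v) in (\w.true)) (let p = (let q = false in true) in y))))
step 1: [let@1] ((\x.x) ((let u = (\v.v) in (\w.true)) (let p = (let q = false in true) in (\z.z))))
step 2: [let@1.0] ((\x.x) ((\w.true) (let p = (let q = false in true) in (\z.z))))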